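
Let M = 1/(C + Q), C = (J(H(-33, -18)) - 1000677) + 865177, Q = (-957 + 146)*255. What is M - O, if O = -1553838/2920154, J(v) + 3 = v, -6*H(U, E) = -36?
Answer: 265939467461/499787277254 ≈ 0.53211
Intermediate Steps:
H(U, E) = 6 (H(U, E) = -1/6*(-36) = 6)
J(v) = -3 + v
Q = -206805 (Q = -811*255 = -206805)
C = -135497 (C = ((-3 + 6) - 1000677) + 865177 = (3 - 1000677) + 865177 = -1000674 + 865177 = -135497)
O = -776919/1460077 (O = -1553838*1/2920154 = -776919/1460077 ≈ -0.53211)
M = -1/342302 (M = 1/(-135497 - 206805) = 1/(-342302) = -1/342302 ≈ -2.9214e-6)
M - O = -1/342302 - 1*(-776919/1460077) = -1/342302 + 776919/1460077 = 265939467461/499787277254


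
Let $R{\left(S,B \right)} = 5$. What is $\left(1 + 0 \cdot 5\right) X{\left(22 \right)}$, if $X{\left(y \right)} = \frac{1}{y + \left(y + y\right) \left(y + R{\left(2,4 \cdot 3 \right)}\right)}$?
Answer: $\frac{1}{1210} \approx 0.00082645$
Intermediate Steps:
$X{\left(y \right)} = \frac{1}{y + 2 y \left(5 + y\right)}$ ($X{\left(y \right)} = \frac{1}{y + \left(y + y\right) \left(y + 5\right)} = \frac{1}{y + 2 y \left(5 + y\right)}$)
$\left(1 + 0 \cdot 5\right) X{\left(22 \right)} = \left(1 + 0 \cdot 5\right) \frac{1}{22 \left(11 + 2 \cdot 22\right)} = \left(1 + 0\right) \frac{1}{22 \left(11 + 44\right)} = 1 \frac{1}{22 \cdot 55} = 1 \cdot \frac{1}{22} \cdot \frac{1}{55} = 1 \cdot \frac{1}{1210} = \frac{1}{1210}$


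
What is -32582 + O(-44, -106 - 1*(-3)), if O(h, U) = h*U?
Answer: -28050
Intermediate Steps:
O(h, U) = U*h
-32582 + O(-44, -106 - 1*(-3)) = -32582 + (-106 - 1*(-3))*(-44) = -32582 + (-106 + 3)*(-44) = -32582 - 103*(-44) = -32582 + 4532 = -28050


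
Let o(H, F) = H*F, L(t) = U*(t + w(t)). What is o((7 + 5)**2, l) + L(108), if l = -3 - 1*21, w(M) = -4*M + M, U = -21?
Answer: 1080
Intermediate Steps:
w(M) = -3*M
L(t) = 42*t (L(t) = -21*(t - 3*t) = -(-42)*t = 42*t)
l = -24 (l = -3 - 21 = -24)
o(H, F) = F*H
o((7 + 5)**2, l) + L(108) = -24*(7 + 5)**2 + 42*108 = -24*12**2 + 4536 = -24*144 + 4536 = -3456 + 4536 = 1080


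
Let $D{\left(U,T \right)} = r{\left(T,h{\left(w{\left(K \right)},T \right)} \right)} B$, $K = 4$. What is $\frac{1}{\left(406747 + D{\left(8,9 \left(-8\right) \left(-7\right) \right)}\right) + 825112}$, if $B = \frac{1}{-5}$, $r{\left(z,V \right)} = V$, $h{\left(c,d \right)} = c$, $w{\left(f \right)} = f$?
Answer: $\frac{5}{6159291} \approx 8.1178 \cdot 10^{-7}$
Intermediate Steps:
$B = - \frac{1}{5} \approx -0.2$
$D{\left(U,T \right)} = - \frac{4}{5}$ ($D{\left(U,T \right)} = 4 \left(- \frac{1}{5}\right) = - \frac{4}{5}$)
$\frac{1}{\left(406747 + D{\left(8,9 \left(-8\right) \left(-7\right) \right)}\right) + 825112} = \frac{1}{\left(406747 - \frac{4}{5}\right) + 825112} = \frac{1}{\frac{2033731}{5} + 825112} = \frac{1}{\frac{6159291}{5}} = \frac{5}{6159291}$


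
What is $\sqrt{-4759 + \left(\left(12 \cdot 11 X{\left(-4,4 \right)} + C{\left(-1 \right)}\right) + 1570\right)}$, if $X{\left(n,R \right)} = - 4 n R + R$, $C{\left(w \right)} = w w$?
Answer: $2 \sqrt{1447} \approx 76.079$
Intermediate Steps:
$C{\left(w \right)} = w^{2}$
$X{\left(n,R \right)} = R - 4 R n$ ($X{\left(n,R \right)} = - 4 R n + R = R - 4 R n$)
$\sqrt{-4759 + \left(\left(12 \cdot 11 X{\left(-4,4 \right)} + C{\left(-1 \right)}\right) + 1570\right)} = \sqrt{-4759 + \left(\left(12 \cdot 11 \cdot 4 \left(1 - -16\right) + \left(-1\right)^{2}\right) + 1570\right)} = \sqrt{-4759 + \left(\left(132 \cdot 4 \left(1 + 16\right) + 1\right) + 1570\right)} = \sqrt{-4759 + \left(\left(132 \cdot 4 \cdot 17 + 1\right) + 1570\right)} = \sqrt{-4759 + \left(\left(132 \cdot 68 + 1\right) + 1570\right)} = \sqrt{-4759 + \left(\left(8976 + 1\right) + 1570\right)} = \sqrt{-4759 + \left(8977 + 1570\right)} = \sqrt{-4759 + 10547} = \sqrt{5788} = 2 \sqrt{1447}$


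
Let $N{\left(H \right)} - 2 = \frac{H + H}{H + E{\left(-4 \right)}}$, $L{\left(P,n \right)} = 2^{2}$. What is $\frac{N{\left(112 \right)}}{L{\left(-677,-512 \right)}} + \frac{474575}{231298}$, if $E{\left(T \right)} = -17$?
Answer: $\frac{34511984}{10986655} \approx 3.1413$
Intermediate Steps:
$L{\left(P,n \right)} = 4$
$N{\left(H \right)} = 2 + \frac{2 H}{-17 + H}$ ($N{\left(H \right)} = 2 + \frac{H + H}{H - 17} = 2 + \frac{2 H}{-17 + H}$)
$\frac{N{\left(112 \right)}}{L{\left(-677,-512 \right)}} + \frac{474575}{231298} = \frac{2 \frac{1}{-17 + 112} \left(-17 + 2 \cdot 112\right)}{4} + \frac{474575}{231298} = \frac{2 \left(-17 + 224\right)}{95} \cdot \frac{1}{4} + 474575 \cdot \frac{1}{231298} = 2 \cdot \frac{1}{95} \cdot 207 \cdot \frac{1}{4} + \frac{474575}{231298} = \frac{414}{95} \cdot \frac{1}{4} + \frac{474575}{231298} = \frac{207}{190} + \frac{474575}{231298} = \frac{34511984}{10986655}$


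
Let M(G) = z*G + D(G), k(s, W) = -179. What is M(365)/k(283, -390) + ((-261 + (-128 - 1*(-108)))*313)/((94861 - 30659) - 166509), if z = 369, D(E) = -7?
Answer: -13762758559/18312953 ≈ -751.53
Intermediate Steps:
M(G) = -7 + 369*G (M(G) = 369*G - 7 = -7 + 369*G)
M(365)/k(283, -390) + ((-261 + (-128 - 1*(-108)))*313)/((94861 - 30659) - 166509) = (-7 + 369*365)/(-179) + ((-261 + (-128 - 1*(-108)))*313)/((94861 - 30659) - 166509) = (-7 + 134685)*(-1/179) + ((-261 + (-128 + 108))*313)/(64202 - 166509) = 134678*(-1/179) + ((-261 - 20)*313)/(-102307) = -134678/179 - 281*313*(-1/102307) = -134678/179 - 87953*(-1/102307) = -134678/179 + 87953/102307 = -13762758559/18312953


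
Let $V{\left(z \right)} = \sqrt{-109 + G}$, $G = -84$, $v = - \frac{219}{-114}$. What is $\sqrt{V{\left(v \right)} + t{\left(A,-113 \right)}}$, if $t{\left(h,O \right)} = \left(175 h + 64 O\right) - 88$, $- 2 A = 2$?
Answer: $\sqrt{-7495 + i \sqrt{193}} \approx 0.0802 + 86.574 i$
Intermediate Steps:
$v = \frac{73}{38}$ ($v = \left(-219\right) \left(- \frac{1}{114}\right) = \frac{73}{38} \approx 1.9211$)
$A = -1$ ($A = \left(- \frac{1}{2}\right) 2 = -1$)
$t{\left(h,O \right)} = -88 + 64 O + 175 h$ ($t{\left(h,O \right)} = \left(64 O + 175 h\right) - 88 = -88 + 64 O + 175 h$)
$V{\left(z \right)} = i \sqrt{193}$ ($V{\left(z \right)} = \sqrt{-109 - 84} = \sqrt{-193} = i \sqrt{193}$)
$\sqrt{V{\left(v \right)} + t{\left(A,-113 \right)}} = \sqrt{i \sqrt{193} + \left(-88 + 64 \left(-113\right) + 175 \left(-1\right)\right)} = \sqrt{i \sqrt{193} - 7495} = \sqrt{-7495 + i \sqrt{193}}$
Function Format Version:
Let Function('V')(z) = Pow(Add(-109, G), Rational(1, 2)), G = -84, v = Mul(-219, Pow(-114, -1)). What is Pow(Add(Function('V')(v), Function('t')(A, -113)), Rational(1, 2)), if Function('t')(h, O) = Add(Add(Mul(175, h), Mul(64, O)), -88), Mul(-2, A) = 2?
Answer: Pow(Add(-7495, Mul(I, Pow(193, Rational(1, 2)))), Rational(1, 2)) ≈ Add(0.0802, Mul(86.574, I))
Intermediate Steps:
v = Rational(73, 38) (v = Mul(-219, Rational(-1, 114)) = Rational(73, 38) ≈ 1.9211)
A = -1 (A = Mul(Rational(-1, 2), 2) = -1)
Function('t')(h, O) = Add(-88, Mul(64, O), Mul(175, h)) (Function('t')(h, O) = Add(Add(Mul(64, O), Mul(175, h)), -88) = Add(-88, Mul(64, O), Mul(175, h)))
Function('V')(z) = Mul(I, Pow(193, Rational(1, 2))) (Function('V')(z) = Pow(Add(-109, -84), Rational(1, 2)) = Pow(-193, Rational(1, 2)) = Mul(I, Pow(193, Rational(1, 2))))
Pow(Add(Function('V')(v), Function('t')(A, -113)), Rational(1, 2)) = Pow(Add(Mul(I, Pow(193, Rational(1, 2))), Add(-88, Mul(64, -113), Mul(175, -1))), Rational(1, 2)) = Pow(Add(Mul(I, Pow(193, Rational(1, 2))), Add(-88, -7232, -175)), Rational(1, 2)) = Pow(Add(Mul(I, Pow(193, Rational(1, 2))), -7495), Rational(1, 2)) = Pow(Add(-7495, Mul(I, Pow(193, Rational(1, 2)))), Rational(1, 2))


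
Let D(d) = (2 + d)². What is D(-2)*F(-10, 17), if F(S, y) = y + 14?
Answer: 0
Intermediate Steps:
F(S, y) = 14 + y
D(-2)*F(-10, 17) = (2 - 2)²*(14 + 17) = 0²*31 = 0*31 = 0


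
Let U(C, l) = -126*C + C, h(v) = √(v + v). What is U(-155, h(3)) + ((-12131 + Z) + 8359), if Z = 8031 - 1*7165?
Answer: 16469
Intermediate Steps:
Z = 866 (Z = 8031 - 7165 = 866)
h(v) = √2*√v (h(v) = √(2*v) = √2*√v)
U(C, l) = -125*C
U(-155, h(3)) + ((-12131 + Z) + 8359) = -125*(-155) + ((-12131 + 866) + 8359) = 19375 + (-11265 + 8359) = 19375 - 2906 = 16469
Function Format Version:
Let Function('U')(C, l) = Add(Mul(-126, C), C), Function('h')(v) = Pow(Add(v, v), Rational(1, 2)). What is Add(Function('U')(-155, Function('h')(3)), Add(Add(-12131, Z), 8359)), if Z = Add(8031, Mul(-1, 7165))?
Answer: 16469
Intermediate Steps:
Z = 866 (Z = Add(8031, -7165) = 866)
Function('h')(v) = Mul(Pow(2, Rational(1, 2)), Pow(v, Rational(1, 2))) (Function('h')(v) = Pow(Mul(2, v), Rational(1, 2)) = Mul(Pow(2, Rational(1, 2)), Pow(v, Rational(1, 2))))
Function('U')(C, l) = Mul(-125, C)
Add(Function('U')(-155, Function('h')(3)), Add(Add(-12131, Z), 8359)) = Add(Mul(-125, -155), Add(Add(-12131, 866), 8359)) = Add(19375, Add(-11265, 8359)) = Add(19375, -2906) = 16469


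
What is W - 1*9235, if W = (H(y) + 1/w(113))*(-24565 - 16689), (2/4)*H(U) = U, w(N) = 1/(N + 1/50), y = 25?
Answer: -168361552/25 ≈ -6.7345e+6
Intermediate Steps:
w(N) = 1/(1/50 + N) (w(N) = 1/(N + 1/50) = 1/(1/50 + N))
H(U) = 2*U
W = -168130677/25 (W = (2*25 + 1/(50/(1 + 50*113)))*(-24565 - 16689) = (50 + 1/(50/(1 + 5650)))*(-41254) = (50 + 1/(50/5651))*(-41254) = (50 + 5651/50)*(-41254) = (8151/50)*(-41254) = -168130677/25 ≈ -6.7252e+6)
W - 1*9235 = -168130677/25 - 1*9235 = -168130677/25 - 9235 = -168361552/25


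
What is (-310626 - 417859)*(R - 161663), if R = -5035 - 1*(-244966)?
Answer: -57017063980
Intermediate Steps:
R = 239931 (R = -5035 + 244966 = 239931)
(-310626 - 417859)*(R - 161663) = (-310626 - 417859)*(239931 - 161663) = -728485*78268 = -57017063980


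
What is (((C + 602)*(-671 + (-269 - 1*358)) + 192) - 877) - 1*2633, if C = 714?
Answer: -1711486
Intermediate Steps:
(((C + 602)*(-671 + (-269 - 1*358)) + 192) - 877) - 1*2633 = (((714 + 602)*(-671 + (-269 - 1*358)) + 192) - 877) - 1*2633 = ((1316*(-671 + (-269 - 358)) + 192) - 877) - 2633 = ((1316*(-671 - 627) + 192) - 877) - 2633 = ((1316*(-1298) + 192) - 877) - 2633 = ((-1708168 + 192) - 877) - 2633 = (-1707976 - 877) - 2633 = -1708853 - 2633 = -1711486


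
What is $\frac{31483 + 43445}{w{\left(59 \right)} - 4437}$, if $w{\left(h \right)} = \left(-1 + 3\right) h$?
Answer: $- \frac{10704}{617} \approx -17.348$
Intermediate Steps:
$w{\left(h \right)} = 2 h$
$\frac{31483 + 43445}{w{\left(59 \right)} - 4437} = \frac{31483 + 43445}{2 \cdot 59 - 4437} = \frac{74928}{118 - 4437} = \frac{74928}{-4319} = 74928 \left(- \frac{1}{4319}\right) = - \frac{10704}{617}$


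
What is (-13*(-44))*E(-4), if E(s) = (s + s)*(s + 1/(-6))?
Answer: 57200/3 ≈ 19067.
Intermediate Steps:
E(s) = 2*s*(-⅙ + s) (E(s) = (2*s)*(s - ⅙) = (2*s)*(-⅙ + s) = 2*s*(-⅙ + s))
(-13*(-44))*E(-4) = (-13*(-44))*((⅓)*(-4)*(-1 + 6*(-4))) = 572*((⅓)*(-4)*(-1 - 24)) = 572*((⅓)*(-4)*(-25)) = 572*(100/3) = 57200/3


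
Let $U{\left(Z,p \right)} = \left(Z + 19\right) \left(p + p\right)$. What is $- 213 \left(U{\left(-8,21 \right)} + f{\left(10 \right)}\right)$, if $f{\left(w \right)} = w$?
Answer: $-100536$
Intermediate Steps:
$U{\left(Z,p \right)} = 2 p \left(19 + Z\right)$ ($U{\left(Z,p \right)} = \left(19 + Z\right) 2 p = 2 p \left(19 + Z\right)$)
$- 213 \left(U{\left(-8,21 \right)} + f{\left(10 \right)}\right) = - 213 \left(2 \cdot 21 \left(19 - 8\right) + 10\right) = - 213 \left(2 \cdot 21 \cdot 11 + 10\right) = - 213 \left(462 + 10\right) = \left(-213\right) 472 = -100536$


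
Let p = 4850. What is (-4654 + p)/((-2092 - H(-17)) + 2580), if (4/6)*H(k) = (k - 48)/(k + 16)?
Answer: 392/781 ≈ 0.50192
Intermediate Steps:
H(k) = 3*(-48 + k)/(2*(16 + k)) (H(k) = 3*((k - 48)/(k + 16))/2 = 3*((-48 + k)/(16 + k))/2 = 3*(-48 + k)/(2*(16 + k)))
(-4654 + p)/((-2092 - H(-17)) + 2580) = (-4654 + 4850)/((-2092 - 3*(-48 - 17)/(2*(16 - 17))) + 2580) = 196/((-2092 - 3*(-65)/(2*(-1))) + 2580) = 196/((-2092 - 3*(-1)*(-65)/2) + 2580) = 196/((-2092 - 1*195/2) + 2580) = 196/((-2092 - 195/2) + 2580) = 196/(-4379/2 + 2580) = 196/(781/2) = 196*(2/781) = 392/781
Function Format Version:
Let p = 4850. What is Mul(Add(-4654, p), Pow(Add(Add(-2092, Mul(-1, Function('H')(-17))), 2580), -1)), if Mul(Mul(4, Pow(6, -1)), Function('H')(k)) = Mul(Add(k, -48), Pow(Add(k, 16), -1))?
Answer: Rational(392, 781) ≈ 0.50192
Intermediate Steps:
Function('H')(k) = Mul(Rational(3, 2), Pow(Add(16, k), -1), Add(-48, k)) (Function('H')(k) = Mul(Rational(3, 2), Mul(Add(k, -48), Pow(Add(k, 16), -1))) = Mul(Rational(3, 2), Mul(Add(-48, k), Pow(Add(16, k), -1))) = Mul(Rational(3, 2), Mul(Pow(Add(16, k), -1), Add(-48, k))) = Mul(Rational(3, 2), Pow(Add(16, k), -1), Add(-48, k)))
Mul(Add(-4654, p), Pow(Add(Add(-2092, Mul(-1, Function('H')(-17))), 2580), -1)) = Mul(Add(-4654, 4850), Pow(Add(Add(-2092, Mul(-1, Mul(Rational(3, 2), Pow(Add(16, -17), -1), Add(-48, -17)))), 2580), -1)) = Mul(196, Pow(Add(Add(-2092, Mul(-1, Mul(Rational(3, 2), Pow(-1, -1), -65))), 2580), -1)) = Mul(196, Pow(Add(Add(-2092, Mul(-1, Mul(Rational(3, 2), -1, -65))), 2580), -1)) = Mul(196, Pow(Add(Add(-2092, Mul(-1, Rational(195, 2))), 2580), -1)) = Mul(196, Pow(Add(Add(-2092, Rational(-195, 2)), 2580), -1)) = Mul(196, Pow(Add(Rational(-4379, 2), 2580), -1)) = Mul(196, Pow(Rational(781, 2), -1)) = Mul(196, Rational(2, 781)) = Rational(392, 781)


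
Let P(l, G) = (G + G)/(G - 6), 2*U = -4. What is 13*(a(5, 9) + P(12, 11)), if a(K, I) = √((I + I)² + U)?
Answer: 286/5 + 13*√322 ≈ 290.48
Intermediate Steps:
U = -2 (U = (½)*(-4) = -2)
a(K, I) = √(-2 + 4*I²) (a(K, I) = √((I + I)² - 2) = √((2*I)² - 2) = √(4*I² - 2) = √(-2 + 4*I²))
P(l, G) = 2*G/(-6 + G) (P(l, G) = (2*G)/(-6 + G) = 2*G/(-6 + G))
13*(a(5, 9) + P(12, 11)) = 13*(√(-2 + 4*9²) + 2*11/(-6 + 11)) = 13*(√(-2 + 4*81) + 2*11/5) = 13*(√(-2 + 324) + 2*11*(⅕)) = 13*(√322 + 22/5) = 13*(22/5 + √322) = 286/5 + 13*√322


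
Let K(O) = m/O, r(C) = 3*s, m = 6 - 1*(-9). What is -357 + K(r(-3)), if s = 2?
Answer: -709/2 ≈ -354.50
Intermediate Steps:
m = 15 (m = 6 + 9 = 15)
r(C) = 6 (r(C) = 3*2 = 6)
K(O) = 15/O
-357 + K(r(-3)) = -357 + 15/6 = -357 + 15*(1/6) = -357 + 5/2 = -709/2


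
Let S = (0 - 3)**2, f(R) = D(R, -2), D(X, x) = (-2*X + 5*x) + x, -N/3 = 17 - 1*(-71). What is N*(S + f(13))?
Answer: 7656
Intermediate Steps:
N = -264 (N = -3*(17 - 1*(-71)) = -3*(17 + 71) = -3*88 = -264)
D(X, x) = -2*X + 6*x
f(R) = -12 - 2*R (f(R) = -2*R + 6*(-2) = -2*R - 12 = -12 - 2*R)
S = 9 (S = (-3)**2 = 9)
N*(S + f(13)) = -264*(9 + (-12 - 2*13)) = -264*(9 + (-12 - 26)) = -264*(9 - 38) = -264*(-29) = 7656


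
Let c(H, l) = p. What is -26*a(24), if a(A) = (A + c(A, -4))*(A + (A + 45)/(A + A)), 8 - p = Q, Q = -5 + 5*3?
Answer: -58201/4 ≈ -14550.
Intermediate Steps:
Q = 10 (Q = -5 + 15 = 10)
p = -2 (p = 8 - 1*10 = 8 - 10 = -2)
c(H, l) = -2
a(A) = (-2 + A)*(A + (45 + A)/(2*A)) (a(A) = (A - 2)*(A + (A + 45)/(A + A)) = (-2 + A)*(A + (45 + A)/((2*A))) = (-2 + A)*(A + (45 + A)*(1/(2*A))) = (-2 + A)*(A + (45 + A)/(2*A)))
-26*a(24) = -26*(43/2 + 24² - 45/24 - 3/2*24) = -26*(43/2 + 576 - 45*1/24 - 36) = -26*(43/2 + 576 - 15/8 - 36) = -26*4477/8 = -58201/4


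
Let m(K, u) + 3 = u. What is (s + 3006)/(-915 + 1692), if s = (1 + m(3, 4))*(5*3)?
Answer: 1012/259 ≈ 3.9073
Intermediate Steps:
m(K, u) = -3 + u
s = 30 (s = (1 + (-3 + 4))*(5*3) = (1 + 1)*15 = 2*15 = 30)
(s + 3006)/(-915 + 1692) = (30 + 3006)/(-915 + 1692) = 3036/777 = 3036*(1/777) = 1012/259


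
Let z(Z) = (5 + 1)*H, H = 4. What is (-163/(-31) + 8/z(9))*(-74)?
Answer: -38480/93 ≈ -413.76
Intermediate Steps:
z(Z) = 24 (z(Z) = (5 + 1)*4 = 6*4 = 24)
(-163/(-31) + 8/z(9))*(-74) = (-163/(-31) + 8/24)*(-74) = (-163*(-1/31) + 8*(1/24))*(-74) = (163/31 + ⅓)*(-74) = (520/93)*(-74) = -38480/93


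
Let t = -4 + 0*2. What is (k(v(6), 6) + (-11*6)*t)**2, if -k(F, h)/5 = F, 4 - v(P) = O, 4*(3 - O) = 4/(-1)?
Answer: 69696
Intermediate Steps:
O = 4 (O = 3 - 1/(-1) = 3 - (-1) = 3 - 1/4*(-4) = 3 + 1 = 4)
t = -4 (t = -4 + 0 = -4)
v(P) = 0 (v(P) = 4 - 1*4 = 4 - 4 = 0)
k(F, h) = -5*F
(k(v(6), 6) + (-11*6)*t)**2 = (-5*0 - 11*6*(-4))**2 = (0 - 66*(-4))**2 = (0 + 264)**2 = 264**2 = 69696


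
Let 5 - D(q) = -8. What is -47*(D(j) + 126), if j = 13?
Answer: -6533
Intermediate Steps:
D(q) = 13 (D(q) = 5 - 1*(-8) = 5 + 8 = 13)
-47*(D(j) + 126) = -47*(13 + 126) = -47*139 = -6533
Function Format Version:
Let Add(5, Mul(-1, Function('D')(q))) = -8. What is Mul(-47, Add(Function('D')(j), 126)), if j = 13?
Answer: -6533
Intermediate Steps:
Function('D')(q) = 13 (Function('D')(q) = Add(5, Mul(-1, -8)) = Add(5, 8) = 13)
Mul(-47, Add(Function('D')(j), 126)) = Mul(-47, Add(13, 126)) = Mul(-47, 139) = -6533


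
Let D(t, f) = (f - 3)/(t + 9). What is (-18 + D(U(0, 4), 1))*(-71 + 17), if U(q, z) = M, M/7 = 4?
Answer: 36072/37 ≈ 974.92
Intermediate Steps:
M = 28 (M = 7*4 = 28)
U(q, z) = 28
D(t, f) = (-3 + f)/(9 + t)
(-18 + D(U(0, 4), 1))*(-71 + 17) = (-18 + (-3 + 1)/(9 + 28))*(-71 + 17) = (-18 - 2/37)*(-54) = -668/37*(-54) = 36072/37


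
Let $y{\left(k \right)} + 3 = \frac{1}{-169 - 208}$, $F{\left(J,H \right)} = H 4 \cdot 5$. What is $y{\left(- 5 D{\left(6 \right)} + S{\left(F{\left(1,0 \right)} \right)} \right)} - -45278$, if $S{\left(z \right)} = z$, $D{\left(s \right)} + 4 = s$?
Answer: $\frac{17068674}{377} \approx 45275.0$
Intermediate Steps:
$F{\left(J,H \right)} = 20 H$ ($F{\left(J,H \right)} = 4 H 5 = 20 H$)
$D{\left(s \right)} = -4 + s$
$y{\left(k \right)} = - \frac{1132}{377}$ ($y{\left(k \right)} = -3 + \frac{1}{-169 - 208} = -3 + \frac{1}{-377} = -3 - \frac{1}{377} = - \frac{1132}{377}$)
$y{\left(- 5 D{\left(6 \right)} + S{\left(F{\left(1,0 \right)} \right)} \right)} - -45278 = - \frac{1132}{377} - -45278 = - \frac{1132}{377} + 45278 = \frac{17068674}{377}$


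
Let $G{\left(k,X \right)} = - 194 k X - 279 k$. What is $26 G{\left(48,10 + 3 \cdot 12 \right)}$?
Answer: $-11485344$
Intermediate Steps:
$G{\left(k,X \right)} = - 279 k - 194 X k$ ($G{\left(k,X \right)} = - 194 X k - 279 k = - 279 k - 194 X k$)
$26 G{\left(48,10 + 3 \cdot 12 \right)} = 26 \left(\left(-1\right) 48 \left(279 + 194 \left(10 + 3 \cdot 12\right)\right)\right) = 26 \left(\left(-1\right) 48 \left(279 + 194 \left(10 + 36\right)\right)\right) = 26 \left(\left(-1\right) 48 \left(279 + 194 \cdot 46\right)\right) = 26 \left(\left(-1\right) 48 \left(279 + 8924\right)\right) = 26 \left(\left(-1\right) 48 \cdot 9203\right) = 26 \left(-441744\right) = -11485344$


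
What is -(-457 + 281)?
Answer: 176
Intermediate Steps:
-(-457 + 281) = -1*(-176) = 176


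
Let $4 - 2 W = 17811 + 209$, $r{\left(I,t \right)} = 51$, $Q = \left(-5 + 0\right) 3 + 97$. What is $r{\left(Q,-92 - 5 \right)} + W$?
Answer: $-8957$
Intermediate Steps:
$Q = 82$ ($Q = \left(-5\right) 3 + 97 = -15 + 97 = 82$)
$W = -9008$ ($W = 2 - \frac{17811 + 209}{2} = 2 - 9010 = -9008$)
$r{\left(Q,-92 - 5 \right)} + W = 51 - 9008 = -8957$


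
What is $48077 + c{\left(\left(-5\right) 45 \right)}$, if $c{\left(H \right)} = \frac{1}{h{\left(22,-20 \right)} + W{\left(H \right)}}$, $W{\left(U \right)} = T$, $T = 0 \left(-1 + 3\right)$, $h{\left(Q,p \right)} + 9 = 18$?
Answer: $\frac{432694}{9} \approx 48077.0$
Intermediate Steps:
$h{\left(Q,p \right)} = 9$ ($h{\left(Q,p \right)} = -9 + 18 = 9$)
$T = 0$ ($T = 0 \cdot 2 = 0$)
$W{\left(U \right)} = 0$
$c{\left(H \right)} = \frac{1}{9}$ ($c{\left(H \right)} = \frac{1}{9 + 0} = \frac{1}{9}$)
$48077 + c{\left(\left(-5\right) 45 \right)} = 48077 + \frac{1}{9} = \frac{432694}{9}$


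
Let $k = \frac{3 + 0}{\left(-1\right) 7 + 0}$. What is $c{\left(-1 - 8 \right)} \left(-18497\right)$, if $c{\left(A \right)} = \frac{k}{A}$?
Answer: $- \frac{18497}{21} \approx -880.81$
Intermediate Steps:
$k = - \frac{3}{7}$ ($k = \frac{3}{-7 + 0} = \frac{3}{-7} = 3 \left(- \frac{1}{7}\right) = - \frac{3}{7} \approx -0.42857$)
$c{\left(A \right)} = - \frac{3}{7 A}$
$c{\left(-1 - 8 \right)} \left(-18497\right) = - \frac{3}{7 \left(-1 - 8\right)} \left(-18497\right) = - \frac{3}{7 \left(-9\right)} \left(-18497\right) = \left(- \frac{3}{7}\right) \left(- \frac{1}{9}\right) \left(-18497\right) = \frac{1}{21} \left(-18497\right) = - \frac{18497}{21}$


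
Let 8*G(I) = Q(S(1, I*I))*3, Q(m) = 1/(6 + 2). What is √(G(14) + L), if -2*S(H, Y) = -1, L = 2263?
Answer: √144835/8 ≈ 47.571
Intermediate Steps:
S(H, Y) = ½ (S(H, Y) = -½*(-1) = ½)
Q(m) = ⅛ (Q(m) = 1/8 = ⅛)
G(I) = 3/64 (G(I) = ((⅛)*3)/8 = (⅛)*(3/8) = 3/64)
√(G(14) + L) = √(3/64 + 2263) = √(144835/64) = √144835/8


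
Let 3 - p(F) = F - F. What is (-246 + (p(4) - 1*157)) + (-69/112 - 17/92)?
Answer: -1032463/2576 ≈ -400.80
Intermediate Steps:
p(F) = 3 (p(F) = 3 - (F - F) = 3 - 1*0 = 3 + 0 = 3)
(-246 + (p(4) - 1*157)) + (-69/112 - 17/92) = (-246 + (3 - 1*157)) + (-69/112 - 17/92) = (-246 + (3 - 157)) + (-69*1/112 - 17*1/92) = (-246 - 154) + (-69/112 - 17/92) = -400 - 2063/2576 = -1032463/2576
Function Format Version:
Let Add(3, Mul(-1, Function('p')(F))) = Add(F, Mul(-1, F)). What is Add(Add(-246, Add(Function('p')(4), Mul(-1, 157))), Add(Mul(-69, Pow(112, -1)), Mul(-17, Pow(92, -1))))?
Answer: Rational(-1032463, 2576) ≈ -400.80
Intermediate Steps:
Function('p')(F) = 3 (Function('p')(F) = Add(3, Mul(-1, Add(F, Mul(-1, F)))) = Add(3, Mul(-1, 0)) = Add(3, 0) = 3)
Add(Add(-246, Add(Function('p')(4), Mul(-1, 157))), Add(Mul(-69, Pow(112, -1)), Mul(-17, Pow(92, -1)))) = Add(Add(-246, Add(3, Mul(-1, 157))), Add(Mul(-69, Pow(112, -1)), Mul(-17, Pow(92, -1)))) = Add(Add(-246, Add(3, -157)), Add(Mul(-69, Rational(1, 112)), Mul(-17, Rational(1, 92)))) = Add(Add(-246, -154), Add(Rational(-69, 112), Rational(-17, 92))) = Add(-400, Rational(-2063, 2576)) = Rational(-1032463, 2576)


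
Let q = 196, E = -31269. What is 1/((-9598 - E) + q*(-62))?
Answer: 1/9519 ≈ 0.00010505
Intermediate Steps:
1/((-9598 - E) + q*(-62)) = 1/((-9598 - 1*(-31269)) + 196*(-62)) = 1/((-9598 + 31269) - 12152) = 1/(21671 - 12152) = 1/9519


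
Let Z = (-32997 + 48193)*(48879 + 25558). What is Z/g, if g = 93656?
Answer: 282786163/23414 ≈ 12078.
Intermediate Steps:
Z = 1131144652 (Z = 15196*74437 = 1131144652)
Z/g = 1131144652/93656 = 1131144652*(1/93656) = 282786163/23414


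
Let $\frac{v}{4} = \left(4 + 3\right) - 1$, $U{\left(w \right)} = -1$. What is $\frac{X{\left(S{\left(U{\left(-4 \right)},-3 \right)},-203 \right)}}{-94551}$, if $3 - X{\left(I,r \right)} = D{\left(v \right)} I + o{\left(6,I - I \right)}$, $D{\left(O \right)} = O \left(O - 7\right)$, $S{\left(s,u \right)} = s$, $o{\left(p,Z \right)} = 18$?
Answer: $- \frac{131}{31517} \approx -0.0041565$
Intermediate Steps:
$v = 24$ ($v = 4 \left(\left(4 + 3\right) - 1\right) = 4 \left(7 - 1\right) = 4 \cdot 6 = 24$)
$D{\left(O \right)} = O \left(-7 + O\right)$
$X{\left(I,r \right)} = -15 - 408 I$ ($X{\left(I,r \right)} = 3 - \left(24 \left(-7 + 24\right) I + 18\right) = 3 - \left(24 \cdot 17 I + 18\right) = 3 - \left(408 I + 18\right) = 3 - \left(18 + 408 I\right) = -15 - 408 I$)
$\frac{X{\left(S{\left(U{\left(-4 \right)},-3 \right)},-203 \right)}}{-94551} = \frac{-15 - -408}{-94551} = \left(-15 + 408\right) \left(- \frac{1}{94551}\right) = 393 \left(- \frac{1}{94551}\right) = - \frac{131}{31517}$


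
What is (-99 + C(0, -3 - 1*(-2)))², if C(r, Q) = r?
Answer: 9801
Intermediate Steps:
(-99 + C(0, -3 - 1*(-2)))² = (-99 + 0)² = (-99)² = 9801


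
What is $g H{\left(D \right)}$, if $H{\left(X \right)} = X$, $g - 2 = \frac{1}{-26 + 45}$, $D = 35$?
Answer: $\frac{1365}{19} \approx 71.842$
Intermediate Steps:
$g = \frac{39}{19}$ ($g = 2 + \frac{1}{-26 + 45} = 2 + \frac{1}{19} = \frac{39}{19} \approx 2.0526$)
$g H{\left(D \right)} = \frac{39}{19} \cdot 35 = \frac{1365}{19}$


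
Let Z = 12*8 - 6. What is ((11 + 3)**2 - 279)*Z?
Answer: -7470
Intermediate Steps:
Z = 90 (Z = 96 - 6 = 90)
((11 + 3)**2 - 279)*Z = ((11 + 3)**2 - 279)*90 = (14**2 - 279)*90 = (196 - 279)*90 = -83*90 = -7470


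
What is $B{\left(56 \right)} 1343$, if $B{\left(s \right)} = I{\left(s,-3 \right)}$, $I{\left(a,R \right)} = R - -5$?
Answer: $2686$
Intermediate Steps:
$I{\left(a,R \right)} = 5 + R$ ($I{\left(a,R \right)} = R + 5 = 5 + R$)
$B{\left(s \right)} = 2$ ($B{\left(s \right)} = 5 - 3 = 2$)
$B{\left(56 \right)} 1343 = 2 \cdot 1343 = 2686$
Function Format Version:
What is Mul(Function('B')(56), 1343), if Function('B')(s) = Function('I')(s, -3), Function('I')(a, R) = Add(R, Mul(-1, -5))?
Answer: 2686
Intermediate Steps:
Function('I')(a, R) = Add(5, R) (Function('I')(a, R) = Add(R, 5) = Add(5, R))
Function('B')(s) = 2 (Function('B')(s) = Add(5, -3) = 2)
Mul(Function('B')(56), 1343) = Mul(2, 1343) = 2686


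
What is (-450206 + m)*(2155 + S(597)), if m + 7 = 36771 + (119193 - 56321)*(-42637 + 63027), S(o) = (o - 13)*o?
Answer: 449570405250314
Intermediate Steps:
S(o) = o*(-13 + o) (S(o) = (-13 + o)*o = o*(-13 + o))
m = 1281996844 (m = -7 + (36771 + (119193 - 56321)*(-42637 + 63027)) = -7 + (36771 + 62872*20390) = -7 + (36771 + 1281960080) = -7 + 1281996851 = 1281996844)
(-450206 + m)*(2155 + S(597)) = (-450206 + 1281996844)*(2155 + 597*(-13 + 597)) = 1281546638*(2155 + 597*584) = 1281546638*(2155 + 348648) = 1281546638*350803 = 449570405250314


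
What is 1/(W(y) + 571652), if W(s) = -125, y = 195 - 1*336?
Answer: 1/571527 ≈ 1.7497e-6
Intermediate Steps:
y = -141 (y = 195 - 336 = -141)
1/(W(y) + 571652) = 1/(-125 + 571652) = 1/571527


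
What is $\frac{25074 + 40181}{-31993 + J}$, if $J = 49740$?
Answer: $\frac{65255}{17747} \approx 3.677$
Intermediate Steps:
$\frac{25074 + 40181}{-31993 + J} = \frac{25074 + 40181}{-31993 + 49740} = \frac{65255}{17747}$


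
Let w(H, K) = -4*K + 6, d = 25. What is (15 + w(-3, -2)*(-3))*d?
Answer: -675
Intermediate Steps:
w(H, K) = 6 - 4*K
(15 + w(-3, -2)*(-3))*d = (15 + (6 - 4*(-2))*(-3))*25 = (15 + (6 + 8)*(-3))*25 = (15 + 14*(-3))*25 = (15 - 42)*25 = -27*25 = -675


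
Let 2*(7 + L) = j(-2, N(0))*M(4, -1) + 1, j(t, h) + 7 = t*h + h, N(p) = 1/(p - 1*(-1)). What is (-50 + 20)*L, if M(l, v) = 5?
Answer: 795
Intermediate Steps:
N(p) = 1/(1 + p) (N(p) = 1/(p + 1) = 1/(1 + p))
j(t, h) = -7 + h + h*t (j(t, h) = -7 + (t*h + h) = -7 + (h*t + h) = -7 + (h + h*t) = -7 + h + h*t)
L = -53/2 (L = -7 + ((-7 + 1/(1 + 0) - 2/(1 + 0))*5 + 1)/2 = -7 + ((-7 + 1/1 - 2/1)*5 + 1)/2 = -7 + ((-7 + 1 + 1*(-2))*5 + 1)/2 = -7 + ((-7 + 1 - 2)*5 + 1)/2 = -7 + (-8*5 + 1)/2 = -7 + (-40 + 1)/2 = -7 + (½)*(-39) = -7 - 39/2 = -53/2 ≈ -26.500)
(-50 + 20)*L = (-50 + 20)*(-53/2) = -30*(-53/2) = 795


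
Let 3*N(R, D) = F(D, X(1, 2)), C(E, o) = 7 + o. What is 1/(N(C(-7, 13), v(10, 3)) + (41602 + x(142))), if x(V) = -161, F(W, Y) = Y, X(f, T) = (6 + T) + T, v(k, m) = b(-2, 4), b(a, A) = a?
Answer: 3/124333 ≈ 2.4129e-5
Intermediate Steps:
v(k, m) = -2
X(f, T) = 6 + 2*T
N(R, D) = 10/3 (N(R, D) = (6 + 2*2)/3 = (6 + 4)/3 = (⅓)*10 = 10/3)
1/(N(C(-7, 13), v(10, 3)) + (41602 + x(142))) = 1/(10/3 + (41602 - 161)) = 1/(10/3 + 41441) = 1/(124333/3) = 3/124333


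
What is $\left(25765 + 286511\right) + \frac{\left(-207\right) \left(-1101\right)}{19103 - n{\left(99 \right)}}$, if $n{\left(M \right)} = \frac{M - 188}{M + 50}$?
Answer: $\frac{296302535493}{948812} \approx 3.1229 \cdot 10^{5}$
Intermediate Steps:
$n{\left(M \right)} = \frac{-188 + M}{50 + M}$
$\left(25765 + 286511\right) + \frac{\left(-207\right) \left(-1101\right)}{19103 - n{\left(99 \right)}} = \left(25765 + 286511\right) + \frac{\left(-207\right) \left(-1101\right)}{19103 - \frac{-188 + 99}{50 + 99}} = 312276 + \frac{227907}{19103 - \frac{1}{149} \left(-89\right)} = 312276 + \frac{227907}{19103 - - \frac{89}{149}} = 312276 + \frac{227907}{19103 + \frac{89}{149}} = 312276 + \frac{227907}{\frac{2846436}{149}} = 312276 + 227907 \cdot \frac{149}{2846436} = 312276 + \frac{11319381}{948812} = \frac{296302535493}{948812}$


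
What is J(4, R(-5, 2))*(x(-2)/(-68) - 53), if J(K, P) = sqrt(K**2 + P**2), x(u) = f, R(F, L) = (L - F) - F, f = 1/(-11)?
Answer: -39643*sqrt(10)/187 ≈ -670.39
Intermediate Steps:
f = -1/11 ≈ -0.090909
R(F, L) = L - 2*F
x(u) = -1/11
J(4, R(-5, 2))*(x(-2)/(-68) - 53) = sqrt(4**2 + (2 - 2*(-5))**2)*(-1/11/(-68) - 53) = sqrt(16 + (2 + 10)**2)*(-1/11*(-1/68) - 53) = sqrt(16 + 12**2)*(1/748 - 53) = sqrt(16 + 144)*(-39643/748) = sqrt(160)*(-39643/748) = (4*sqrt(10))*(-39643/748) = -39643*sqrt(10)/187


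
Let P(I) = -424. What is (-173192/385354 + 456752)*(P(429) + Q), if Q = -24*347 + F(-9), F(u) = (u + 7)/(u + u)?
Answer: -2310643558773212/578031 ≈ -3.9974e+9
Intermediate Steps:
F(u) = (7 + u)/(2*u) (F(u) = (7 + u)/((2*u)) = (7 + u)*(1/(2*u)) = (7 + u)/(2*u))
Q = -74951/9 (Q = -24*347 + (½)*(7 - 9)/(-9) = -8328 + (½)*(-⅑)*(-2) = -8328 + ⅑ = -74951/9 ≈ -8327.9)
(-173192/385354 + 456752)*(P(429) + Q) = (-173192/385354 + 456752)*(-424 - 74951/9) = (-173192*1/385354 + 456752)*(-78767/9) = (-86596/192677 + 456752)*(-78767/9) = (88005518508/192677)*(-78767/9) = -2310643558773212/578031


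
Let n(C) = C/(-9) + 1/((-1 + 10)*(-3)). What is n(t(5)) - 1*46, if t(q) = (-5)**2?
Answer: -1318/27 ≈ -48.815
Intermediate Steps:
t(q) = 25
n(C) = -1/27 - C/9 (n(C) = C*(-1/9) - 1/3/9 = -C/9 + (1/9)*(-1/3) = -C/9 - 1/27 = -1/27 - C/9)
n(t(5)) - 1*46 = (-1/27 - 1/9*25) - 1*46 = (-1/27 - 25/9) - 46 = -76/27 - 46 = -1318/27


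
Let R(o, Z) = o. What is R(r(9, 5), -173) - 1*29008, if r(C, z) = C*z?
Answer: -28963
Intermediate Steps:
R(r(9, 5), -173) - 1*29008 = 9*5 - 1*29008 = 45 - 29008 = -28963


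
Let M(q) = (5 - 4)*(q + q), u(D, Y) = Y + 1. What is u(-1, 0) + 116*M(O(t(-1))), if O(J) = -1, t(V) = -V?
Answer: -231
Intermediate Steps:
u(D, Y) = 1 + Y
M(q) = 2*q (M(q) = 1*(2*q) = 2*q)
u(-1, 0) + 116*M(O(t(-1))) = (1 + 0) + 116*(2*(-1)) = 1 + 116*(-2) = 1 - 232 = -231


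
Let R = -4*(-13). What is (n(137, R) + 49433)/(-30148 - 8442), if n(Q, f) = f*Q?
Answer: -56557/38590 ≈ -1.4656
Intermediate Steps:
R = 52
n(Q, f) = Q*f
(n(137, R) + 49433)/(-30148 - 8442) = (137*52 + 49433)/(-30148 - 8442) = (7124 + 49433)/(-38590) = 56557*(-1/38590) = -56557/38590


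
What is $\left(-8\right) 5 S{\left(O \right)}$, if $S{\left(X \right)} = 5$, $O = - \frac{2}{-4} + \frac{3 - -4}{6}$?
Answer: $-200$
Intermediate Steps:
$O = \frac{5}{3}$ ($O = \left(-2\right) \left(- \frac{1}{4}\right) + \left(3 + 4\right) \frac{1}{6} = \frac{1}{2} + 7 \cdot \frac{1}{6} = \frac{1}{2} + \frac{7}{6} = \frac{5}{3} \approx 1.6667$)
$\left(-8\right) 5 S{\left(O \right)} = \left(-8\right) 5 \cdot 5 = \left(-40\right) 5 = -200$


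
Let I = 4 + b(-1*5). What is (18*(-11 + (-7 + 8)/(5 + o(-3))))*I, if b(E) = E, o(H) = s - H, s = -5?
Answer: 192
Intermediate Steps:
o(H) = -5 - H
I = -1 (I = 4 - 1*5 = 4 - 5 = -1)
(18*(-11 + (-7 + 8)/(5 + o(-3))))*I = (18*(-11 + (-7 + 8)/(5 + (-5 - 1*(-3)))))*(-1) = (18*(-11 + 1/(5 + (-5 + 3))))*(-1) = (18*(-11 + 1/(5 - 2)))*(-1) = (18*(-11 + 1/3))*(-1) = (18*(-32/3))*(-1) = -192*(-1) = 192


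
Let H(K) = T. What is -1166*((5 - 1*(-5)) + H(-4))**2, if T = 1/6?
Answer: -2169343/18 ≈ -1.2052e+5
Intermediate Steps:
T = 1/6 (T = 1*(1/6) = 1/6 ≈ 0.16667)
H(K) = 1/6
-1166*((5 - 1*(-5)) + H(-4))**2 = -1166*((5 - 1*(-5)) + 1/6)**2 = -1166*((5 + 5) + 1/6)**2 = -1166*(10 + 1/6)**2 = -1166*(61/6)**2 = -1166*3721/36 = -2169343/18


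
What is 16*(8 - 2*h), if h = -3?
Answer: 224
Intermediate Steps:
16*(8 - 2*h) = 16*(8 - 2*(-3)) = 16*(8 + 6) = 16*14 = 224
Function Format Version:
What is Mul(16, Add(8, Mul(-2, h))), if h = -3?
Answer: 224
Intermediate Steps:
Mul(16, Add(8, Mul(-2, h))) = Mul(16, Add(8, Mul(-2, -3))) = Mul(16, Add(8, 6)) = Mul(16, 14) = 224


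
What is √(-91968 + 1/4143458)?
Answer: I*√1578929082375816094/4143458 ≈ 303.26*I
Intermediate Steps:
√(-91968 + 1/4143458) = √(-381065545343/4143458) = I*√1578929082375816094/4143458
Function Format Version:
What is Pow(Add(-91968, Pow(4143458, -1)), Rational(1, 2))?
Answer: Mul(Rational(1, 4143458), I, Pow(1578929082375816094, Rational(1, 2))) ≈ Mul(303.26, I)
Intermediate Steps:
Pow(Add(-91968, Pow(4143458, -1)), Rational(1, 2)) = Pow(Add(-91968, Rational(1, 4143458)), Rational(1, 2)) = Pow(Rational(-381065545343, 4143458), Rational(1, 2)) = Mul(Rational(1, 4143458), I, Pow(1578929082375816094, Rational(1, 2)))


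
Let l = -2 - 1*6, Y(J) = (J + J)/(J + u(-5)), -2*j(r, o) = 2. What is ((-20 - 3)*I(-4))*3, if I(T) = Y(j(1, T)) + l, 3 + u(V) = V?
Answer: 1610/3 ≈ 536.67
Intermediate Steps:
u(V) = -3 + V
j(r, o) = -1 (j(r, o) = -1/2*2 = -1)
Y(J) = 2*J/(-8 + J) (Y(J) = (J + J)/(J + (-3 - 5)) = (2*J)/(J - 8) = (2*J)/(-8 + J) = 2*J/(-8 + J))
l = -8 (l = -2 - 6 = -8)
I(T) = -70/9 (I(T) = 2*(-1)/(-8 - 1) - 8 = 2*(-1)/(-9) - 8 = 2*(-1)*(-1/9) - 8 = 2/9 - 8 = -70/9)
((-20 - 3)*I(-4))*3 = ((-20 - 3)*(-70/9))*3 = -23*(-70/9)*3 = (1610/9)*3 = 1610/3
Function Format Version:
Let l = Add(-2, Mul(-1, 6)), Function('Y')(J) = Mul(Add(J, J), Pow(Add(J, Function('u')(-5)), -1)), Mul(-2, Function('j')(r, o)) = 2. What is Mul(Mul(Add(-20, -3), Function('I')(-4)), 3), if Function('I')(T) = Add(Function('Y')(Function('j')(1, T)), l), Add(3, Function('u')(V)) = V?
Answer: Rational(1610, 3) ≈ 536.67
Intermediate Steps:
Function('u')(V) = Add(-3, V)
Function('j')(r, o) = -1 (Function('j')(r, o) = Mul(Rational(-1, 2), 2) = -1)
Function('Y')(J) = Mul(2, J, Pow(Add(-8, J), -1)) (Function('Y')(J) = Mul(Add(J, J), Pow(Add(J, Add(-3, -5)), -1)) = Mul(Mul(2, J), Pow(Add(J, -8), -1)) = Mul(Mul(2, J), Pow(Add(-8, J), -1)) = Mul(2, J, Pow(Add(-8, J), -1)))
l = -8 (l = Add(-2, -6) = -8)
Function('I')(T) = Rational(-70, 9) (Function('I')(T) = Add(Mul(2, -1, Pow(Add(-8, -1), -1)), -8) = Add(Mul(2, -1, Pow(-9, -1)), -8) = Add(Mul(2, -1, Rational(-1, 9)), -8) = Add(Rational(2, 9), -8) = Rational(-70, 9))
Mul(Mul(Add(-20, -3), Function('I')(-4)), 3) = Mul(Mul(Add(-20, -3), Rational(-70, 9)), 3) = Mul(Mul(-23, Rational(-70, 9)), 3) = Mul(Rational(1610, 9), 3) = Rational(1610, 3)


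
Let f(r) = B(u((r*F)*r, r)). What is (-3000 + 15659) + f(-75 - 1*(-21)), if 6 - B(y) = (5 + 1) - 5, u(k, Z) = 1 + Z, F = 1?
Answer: 12664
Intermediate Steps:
B(y) = 5 (B(y) = 6 - ((5 + 1) - 5) = 6 - (6 - 5) = 6 - 1*1 = 6 - 1 = 5)
f(r) = 5
(-3000 + 15659) + f(-75 - 1*(-21)) = (-3000 + 15659) + 5 = 12659 + 5 = 12664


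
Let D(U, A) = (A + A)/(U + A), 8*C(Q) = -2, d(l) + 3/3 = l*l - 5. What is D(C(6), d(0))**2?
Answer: 2304/625 ≈ 3.6864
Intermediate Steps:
d(l) = -6 + l**2 (d(l) = -1 + (l*l - 5) = -1 + (l**2 - 5) = -1 + (-5 + l**2) = -6 + l**2)
C(Q) = -1/4 (C(Q) = (1/8)*(-2) = -1/4)
D(U, A) = 2*A/(A + U) (D(U, A) = (2*A)/(A + U) = 2*A/(A + U))
D(C(6), d(0))**2 = (2*(-6 + 0**2)/((-6 + 0**2) - 1/4))**2 = (2*(-6 + 0)/((-6 + 0) - 1/4))**2 = (2*(-6)/(-6 - 1/4))**2 = (2*(-6)/(-25/4))**2 = (2*(-6)*(-4/25))**2 = (48/25)**2 = 2304/625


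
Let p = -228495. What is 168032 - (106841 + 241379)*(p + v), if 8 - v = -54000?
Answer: 60760031172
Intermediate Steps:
v = 54008 (v = 8 - 1*(-54000) = 8 + 54000 = 54008)
168032 - (106841 + 241379)*(p + v) = 168032 - (106841 + 241379)*(-228495 + 54008) = 168032 - 348220*(-174487) = 168032 - 1*(-60759863140) = 168032 + 60759863140 = 60760031172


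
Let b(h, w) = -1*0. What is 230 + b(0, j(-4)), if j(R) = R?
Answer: 230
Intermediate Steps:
b(h, w) = 0
230 + b(0, j(-4)) = 230 + 0 = 230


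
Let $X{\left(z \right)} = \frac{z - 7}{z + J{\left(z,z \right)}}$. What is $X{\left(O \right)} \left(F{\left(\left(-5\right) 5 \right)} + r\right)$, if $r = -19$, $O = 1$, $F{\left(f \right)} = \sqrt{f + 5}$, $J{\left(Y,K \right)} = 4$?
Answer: $\frac{114}{5} - \frac{12 i \sqrt{5}}{5} \approx 22.8 - 5.3666 i$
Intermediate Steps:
$F{\left(f \right)} = \sqrt{5 + f}$
$X{\left(z \right)} = \frac{-7 + z}{4 + z}$ ($X{\left(z \right)} = \frac{z - 7}{z + 4} = \frac{-7 + z}{4 + z}$)
$X{\left(O \right)} \left(F{\left(\left(-5\right) 5 \right)} + r\right) = \frac{-7 + 1}{4 + 1} \left(\sqrt{5 - 25} - 19\right) = \frac{1}{5} \left(-6\right) \left(\sqrt{5 - 25} - 19\right) = \frac{1}{5} \left(-6\right) \left(\sqrt{-20} - 19\right) = - \frac{6 \left(2 i \sqrt{5} - 19\right)}{5} = - \frac{6 \left(-19 + 2 i \sqrt{5}\right)}{5} = \frac{114}{5} - \frac{12 i \sqrt{5}}{5}$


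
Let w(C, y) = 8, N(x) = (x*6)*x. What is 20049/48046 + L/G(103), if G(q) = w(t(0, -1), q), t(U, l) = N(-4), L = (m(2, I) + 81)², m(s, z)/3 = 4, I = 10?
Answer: 207855123/192184 ≈ 1081.5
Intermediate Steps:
m(s, z) = 12 (m(s, z) = 3*4 = 12)
L = 8649 (L = (12 + 81)² = 93² = 8649)
N(x) = 6*x² (N(x) = (6*x)*x = 6*x²)
t(U, l) = 96 (t(U, l) = 6*(-4)² = 6*16 = 96)
G(q) = 8
20049/48046 + L/G(103) = 20049/48046 + 8649/8 = 207855123/192184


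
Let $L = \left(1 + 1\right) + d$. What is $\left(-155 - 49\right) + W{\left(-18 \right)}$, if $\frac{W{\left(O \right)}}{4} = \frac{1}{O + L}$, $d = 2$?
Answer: $- \frac{1430}{7} \approx -204.29$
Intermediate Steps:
$L = 4$ ($L = \left(1 + 1\right) + 2 = 2 + 2 = 4$)
$W{\left(O \right)} = \frac{4}{4 + O}$ ($W{\left(O \right)} = \frac{4}{O + 4} = \frac{4}{4 + O}$)
$\left(-155 - 49\right) + W{\left(-18 \right)} = \left(-155 - 49\right) + \frac{4}{4 - 18} = -204 + \frac{4}{-14} = -204 + 4 \left(- \frac{1}{14}\right) = -204 - \frac{2}{7} = - \frac{1430}{7}$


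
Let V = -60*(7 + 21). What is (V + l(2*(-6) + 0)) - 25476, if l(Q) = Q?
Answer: -27168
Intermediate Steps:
V = -1680 (V = -60*28 = -1680)
(V + l(2*(-6) + 0)) - 25476 = (-1680 + (2*(-6) + 0)) - 25476 = (-1680 + (-12 + 0)) - 25476 = (-1680 - 12) - 25476 = -1692 - 25476 = -27168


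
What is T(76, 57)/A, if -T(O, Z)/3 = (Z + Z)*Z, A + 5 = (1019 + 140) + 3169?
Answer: -6498/1441 ≈ -4.5094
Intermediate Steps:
A = 4323 (A = -5 + ((1019 + 140) + 3169) = -5 + (1159 + 3169) = -5 + 4328 = 4323)
T(O, Z) = -6*Z² (T(O, Z) = -3*(Z + Z)*Z = -3*2*Z*Z = -6*Z²)
T(76, 57)/A = -6*57²/4323 = -6*3249*(1/4323) = -19494*1/4323 = -6498/1441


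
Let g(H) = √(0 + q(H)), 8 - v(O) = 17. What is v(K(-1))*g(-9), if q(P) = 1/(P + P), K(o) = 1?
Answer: -3*I*√2/2 ≈ -2.1213*I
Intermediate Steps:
q(P) = 1/(2*P)
v(O) = -9 (v(O) = 8 - 1*17 = 8 - 17 = -9)
g(H) = √2*√(1/H)/2 (g(H) = √(0 + 1/(2*H)) = √(1/(2*H)) = √2*√(1/H)/2)
v(K(-1))*g(-9) = -9*√2*√(1/(-9))/2 = -9*√2*√(-⅑)/2 = -9*√2*I/3/2 = -3*I*√2/2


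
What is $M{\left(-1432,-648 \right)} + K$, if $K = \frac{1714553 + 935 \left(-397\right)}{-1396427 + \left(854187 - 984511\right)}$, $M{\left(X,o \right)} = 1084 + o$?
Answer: $\frac{73813342}{169639} \approx 435.12$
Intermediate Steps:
$K = - \frac{149262}{169639}$ ($K = \frac{1714553 - 371195}{-1396427 - 130324} = \frac{1343358}{-1526751} = 1343358 \left(- \frac{1}{1526751}\right) = - \frac{149262}{169639} \approx -0.87988$)
$M{\left(-1432,-648 \right)} + K = \left(1084 - 648\right) - \frac{149262}{169639} = 436 - \frac{149262}{169639} = \frac{73813342}{169639}$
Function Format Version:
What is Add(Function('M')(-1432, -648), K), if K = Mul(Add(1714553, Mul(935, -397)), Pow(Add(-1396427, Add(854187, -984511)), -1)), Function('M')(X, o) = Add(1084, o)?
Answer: Rational(73813342, 169639) ≈ 435.12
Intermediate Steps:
K = Rational(-149262, 169639) (K = Mul(Add(1714553, -371195), Pow(Add(-1396427, -130324), -1)) = Mul(1343358, Pow(-1526751, -1)) = Mul(1343358, Rational(-1, 1526751)) = Rational(-149262, 169639) ≈ -0.87988)
Add(Function('M')(-1432, -648), K) = Add(Add(1084, -648), Rational(-149262, 169639)) = Add(436, Rational(-149262, 169639)) = Rational(73813342, 169639)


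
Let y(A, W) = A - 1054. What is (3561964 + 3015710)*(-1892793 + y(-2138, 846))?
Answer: -12471171238890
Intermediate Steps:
y(A, W) = -1054 + A
(3561964 + 3015710)*(-1892793 + y(-2138, 846)) = (3561964 + 3015710)*(-1892793 + (-1054 - 2138)) = 6577674*(-1892793 - 3192) = 6577674*(-1895985) = -12471171238890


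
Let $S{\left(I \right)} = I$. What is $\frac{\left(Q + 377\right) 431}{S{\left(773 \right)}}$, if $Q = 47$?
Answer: $\frac{182744}{773} \approx 236.41$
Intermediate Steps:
$\frac{\left(Q + 377\right) 431}{S{\left(773 \right)}} = \frac{\left(47 + 377\right) 431}{773} = 424 \cdot 431 \cdot \frac{1}{773} = 182744 \cdot \frac{1}{773} = \frac{182744}{773}$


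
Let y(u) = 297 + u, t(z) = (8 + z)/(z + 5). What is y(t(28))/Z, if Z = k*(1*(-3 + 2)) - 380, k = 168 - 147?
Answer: -3279/4411 ≈ -0.74337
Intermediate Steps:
t(z) = (8 + z)/(5 + z)
k = 21
Z = -401 (Z = 21*(1*(-3 + 2)) - 380 = 21*(1*(-1)) - 380 = 21*(-1) - 380 = -21 - 380 = -401)
y(t(28))/Z = (297 + (8 + 28)/(5 + 28))/(-401) = (297 + 36/33)*(-1/401) = (297 + (1/33)*36)*(-1/401) = (297 + 12/11)*(-1/401) = (3279/11)*(-1/401) = -3279/4411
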